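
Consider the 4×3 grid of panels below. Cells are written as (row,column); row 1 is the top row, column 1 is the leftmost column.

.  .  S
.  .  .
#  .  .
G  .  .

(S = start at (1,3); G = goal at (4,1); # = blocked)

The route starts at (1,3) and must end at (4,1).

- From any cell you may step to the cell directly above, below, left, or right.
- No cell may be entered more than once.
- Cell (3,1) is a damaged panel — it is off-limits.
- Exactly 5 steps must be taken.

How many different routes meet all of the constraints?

Need simple routes of exactly 5 moves from (1,3) to (4,1) (Manhattan distance 5, so 0 moves are spent on a detour and 0 undoing it).
Enumerating: (1,3) (2,3) (3,3) (4,3) (4,2) (4,1) | (1,3) (2,3) (3,3) (3,2) (4,2) (4,1) | (1,3) (2,3) (2,2) (3,2) (4,2) (4,1) | (1,3) (1,2) (2,2) (3,2) (4,2) (4,1).
That gives 4 routes.

4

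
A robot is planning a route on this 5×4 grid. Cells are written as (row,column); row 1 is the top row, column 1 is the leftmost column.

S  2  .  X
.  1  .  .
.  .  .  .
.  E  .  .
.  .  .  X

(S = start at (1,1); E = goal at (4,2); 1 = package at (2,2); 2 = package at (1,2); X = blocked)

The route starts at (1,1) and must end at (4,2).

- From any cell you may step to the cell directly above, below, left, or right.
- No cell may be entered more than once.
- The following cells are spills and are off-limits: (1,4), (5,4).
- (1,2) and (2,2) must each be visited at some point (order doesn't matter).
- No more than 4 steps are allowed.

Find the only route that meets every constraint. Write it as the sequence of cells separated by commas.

Any route must reach (1,2) and (2,2) and still end at (4,2) within 4 moves, so the order of the required stops is forced.
Route from (1,1): right 1 to (1,2), down 3 to (4,2) — 4 moves in all.
Check: all required cells visited; 4 ≤ 4 moves.

(1,1), (1,2), (2,2), (3,2), (4,2)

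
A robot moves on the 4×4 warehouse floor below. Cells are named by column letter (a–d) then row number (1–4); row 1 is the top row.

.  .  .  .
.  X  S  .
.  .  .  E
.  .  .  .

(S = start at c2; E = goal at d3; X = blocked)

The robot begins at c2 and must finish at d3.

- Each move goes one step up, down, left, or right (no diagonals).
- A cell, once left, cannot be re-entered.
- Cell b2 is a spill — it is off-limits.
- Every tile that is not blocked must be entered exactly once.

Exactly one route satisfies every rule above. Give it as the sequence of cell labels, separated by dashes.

Need to visit all 15 open cells exactly once, starting at c2 and ending at d3.
Cell b1 has only two open neighbours (a1 and c1), so the path must pass straight through it: one of those is the cell it's entered from and the other is where it exits.
Route from c2: right to d2, up to d1, 3× left (reaching a1), 3× down (reaching a4), right to b4, up to b3, right to c3, down to c4, right to d4, up to d3 — 14 moves in all.
Check: all 15 open cells covered.

c2 - d2 - d1 - c1 - b1 - a1 - a2 - a3 - a4 - b4 - b3 - c3 - c4 - d4 - d3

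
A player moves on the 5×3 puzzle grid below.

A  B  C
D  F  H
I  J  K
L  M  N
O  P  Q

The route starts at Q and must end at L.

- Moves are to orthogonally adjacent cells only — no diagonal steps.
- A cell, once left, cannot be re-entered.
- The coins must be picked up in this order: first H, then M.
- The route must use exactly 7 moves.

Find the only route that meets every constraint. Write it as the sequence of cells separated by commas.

Q, N, K, H, F, J, M, L

The waypoints must appear in the order H, M, with no cell reused.
Route from Q: up 3 to H, left 1 to F, down 2 to M, left 1 to L — 7 moves in all.
Check: order respected (H at step 3, M at step 6); 7 moves as required.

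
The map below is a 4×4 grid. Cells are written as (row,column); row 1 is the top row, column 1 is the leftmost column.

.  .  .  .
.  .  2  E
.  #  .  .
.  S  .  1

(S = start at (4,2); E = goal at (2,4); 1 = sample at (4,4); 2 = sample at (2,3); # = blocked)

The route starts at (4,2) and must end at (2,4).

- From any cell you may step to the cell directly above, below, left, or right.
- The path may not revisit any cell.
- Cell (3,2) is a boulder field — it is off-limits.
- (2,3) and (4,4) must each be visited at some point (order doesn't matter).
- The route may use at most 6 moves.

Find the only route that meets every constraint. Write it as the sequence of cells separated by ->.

(4,2) -> (4,3) -> (4,4) -> (3,4) -> (3,3) -> (2,3) -> (2,4)

The budget equals the shortest possible length, so every move has to be on a shortest route through the required cells.
Route from (4,2): 2× right (reaching (4,4)), up to (3,4), left to (3,3), up to (2,3), right to (2,4) — 6 moves in all.
Check: all required cells visited; 6 ≤ 6 moves.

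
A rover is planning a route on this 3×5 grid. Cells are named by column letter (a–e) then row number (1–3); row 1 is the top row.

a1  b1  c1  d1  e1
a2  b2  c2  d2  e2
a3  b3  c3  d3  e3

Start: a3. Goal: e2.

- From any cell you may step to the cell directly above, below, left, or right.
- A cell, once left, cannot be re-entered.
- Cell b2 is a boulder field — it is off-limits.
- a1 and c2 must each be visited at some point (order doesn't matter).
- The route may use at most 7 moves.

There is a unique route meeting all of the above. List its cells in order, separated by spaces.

The budget equals the shortest possible length, so every move has to be on a shortest route through the required cells.
Route from a3: up 2 to a1, right 2 to c1, down 1 to c2, right 2 to e2 — 7 moves in all.
Check: all required cells visited; 7 ≤ 7 moves.

a3 a2 a1 b1 c1 c2 d2 e2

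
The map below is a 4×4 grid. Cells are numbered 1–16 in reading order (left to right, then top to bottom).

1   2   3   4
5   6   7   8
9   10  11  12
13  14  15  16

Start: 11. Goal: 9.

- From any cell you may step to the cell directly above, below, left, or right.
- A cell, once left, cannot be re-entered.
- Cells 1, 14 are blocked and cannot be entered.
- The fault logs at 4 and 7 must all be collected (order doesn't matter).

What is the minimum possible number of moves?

Any route passes through 4 and 7 in some order between 11 and 9. Summing Manhattan distances along each leg and taking the cheapest ordering (11 → 7 → 4 → 9) gives a lower bound of 1 + 2 + 5 = 8 moves.
A route of 8 moves achieves this: 11 → 7 → 8 → 4 → 3 → 2 → 6 → 10 → 9.
Since 8 matches the lower bound, it is optimal.

8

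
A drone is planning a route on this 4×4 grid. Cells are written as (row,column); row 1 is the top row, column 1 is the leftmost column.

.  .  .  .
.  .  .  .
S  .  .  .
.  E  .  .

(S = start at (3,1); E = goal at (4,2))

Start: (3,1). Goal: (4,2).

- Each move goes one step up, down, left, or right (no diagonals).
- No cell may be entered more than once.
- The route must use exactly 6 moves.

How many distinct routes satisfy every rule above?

6

Need simple routes of exactly 6 moves from (3,1) to (4,2) (Manhattan distance 2, so 2 moves are spent on a detour and 2 undoing it).
Enumerating: (3,1) (2,1) (1,1) (1,2) (2,2) (3,2) (4,2) | (3,1) (2,1) (2,2) (3,2) (3,3) (4,3) (4,2) | (3,1) (2,1) (2,2) (2,3) (3,3) (4,3) (4,2) | (3,1) (2,1) (2,2) (2,3) (3,3) (3,2) (4,2) | (3,1) (3,2) (2,2) (2,3) (3,3) (4,3) (4,2) | (3,1) (3,2) (3,3) (3,4) (4,4) (4,3) (4,2).
That gives 6 routes.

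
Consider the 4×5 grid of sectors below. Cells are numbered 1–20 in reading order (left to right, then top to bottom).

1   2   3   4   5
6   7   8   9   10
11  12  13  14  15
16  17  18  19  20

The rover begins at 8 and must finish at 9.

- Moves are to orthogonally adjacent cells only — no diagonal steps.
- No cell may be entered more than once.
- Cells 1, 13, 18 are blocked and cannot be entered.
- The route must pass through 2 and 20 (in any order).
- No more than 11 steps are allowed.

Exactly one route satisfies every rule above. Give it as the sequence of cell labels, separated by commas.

The budget equals the shortest possible length, so every move has to be on a shortest route through the required cells.
Route from 8: left 1 to 7, up 1 to 2, right 3 to 5, down 3 to 20, left 1 to 19, up 2 to 9 — 11 moves in all.
Check: all required cells visited; 11 ≤ 11 moves.

8, 7, 2, 3, 4, 5, 10, 15, 20, 19, 14, 9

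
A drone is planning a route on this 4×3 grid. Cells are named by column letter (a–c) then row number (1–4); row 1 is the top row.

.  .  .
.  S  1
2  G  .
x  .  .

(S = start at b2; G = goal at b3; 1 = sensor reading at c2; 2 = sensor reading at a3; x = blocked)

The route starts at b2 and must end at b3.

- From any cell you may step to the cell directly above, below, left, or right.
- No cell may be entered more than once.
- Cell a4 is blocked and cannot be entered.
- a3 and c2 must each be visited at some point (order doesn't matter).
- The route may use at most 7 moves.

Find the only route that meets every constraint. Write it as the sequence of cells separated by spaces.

b2 c2 c1 b1 a1 a2 a3 b3

The budget equals the shortest possible length, so every move has to be on a shortest route through the required cells.
Route from b2: right to c2, up to c1, 2× left (reaching a1), 2× down (reaching a3), right to b3 — 7 moves in all.
Check: all required cells visited; 7 ≤ 7 moves.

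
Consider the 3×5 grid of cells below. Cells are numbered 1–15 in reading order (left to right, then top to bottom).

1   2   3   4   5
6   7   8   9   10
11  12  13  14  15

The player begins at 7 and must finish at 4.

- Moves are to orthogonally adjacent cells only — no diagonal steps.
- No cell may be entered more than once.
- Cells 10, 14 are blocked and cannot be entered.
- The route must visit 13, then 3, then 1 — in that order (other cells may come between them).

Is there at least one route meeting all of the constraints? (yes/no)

no

Ignoring the required order, 2 revisit-free routes from 7 to 4 pass through all of 13, 3, and 1; the waypoint orders that occur are 1 → 13 → 3 (1); 13 → 1 → 3 (1) — never 13 → 3 → 1.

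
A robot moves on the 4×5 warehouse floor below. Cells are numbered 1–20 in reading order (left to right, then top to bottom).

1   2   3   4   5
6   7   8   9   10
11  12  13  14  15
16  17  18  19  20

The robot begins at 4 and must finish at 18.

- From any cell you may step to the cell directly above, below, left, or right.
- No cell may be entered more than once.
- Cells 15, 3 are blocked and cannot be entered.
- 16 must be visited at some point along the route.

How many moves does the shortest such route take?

Any route passes through 16 somewhere between 4 and 18. Summing Manhattan distances along the two legs (4 → 16 → 18) gives a lower bound of 6 + 2 = 8 moves.
A route of 8 moves achieves this: 4 → 9 → 14 → 13 → 12 → 11 → 16 → 17 → 18.
Since 8 matches the lower bound, it is optimal.

8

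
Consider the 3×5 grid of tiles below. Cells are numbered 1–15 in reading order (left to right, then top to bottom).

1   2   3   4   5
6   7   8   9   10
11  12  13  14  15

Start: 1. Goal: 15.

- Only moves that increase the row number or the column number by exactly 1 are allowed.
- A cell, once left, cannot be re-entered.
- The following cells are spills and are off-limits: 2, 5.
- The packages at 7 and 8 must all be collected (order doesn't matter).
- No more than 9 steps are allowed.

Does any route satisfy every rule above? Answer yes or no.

yes

One route that works: 1 → 6 → 7 → 8 → 13 → 14 → 15.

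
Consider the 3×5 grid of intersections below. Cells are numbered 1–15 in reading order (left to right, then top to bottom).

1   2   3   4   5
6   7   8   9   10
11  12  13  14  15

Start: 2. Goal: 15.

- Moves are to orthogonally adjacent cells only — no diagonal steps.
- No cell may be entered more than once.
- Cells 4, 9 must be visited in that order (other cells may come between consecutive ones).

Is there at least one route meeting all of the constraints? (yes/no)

One route that works: 2 → 3 → 4 → 9 → 14 → 15.

yes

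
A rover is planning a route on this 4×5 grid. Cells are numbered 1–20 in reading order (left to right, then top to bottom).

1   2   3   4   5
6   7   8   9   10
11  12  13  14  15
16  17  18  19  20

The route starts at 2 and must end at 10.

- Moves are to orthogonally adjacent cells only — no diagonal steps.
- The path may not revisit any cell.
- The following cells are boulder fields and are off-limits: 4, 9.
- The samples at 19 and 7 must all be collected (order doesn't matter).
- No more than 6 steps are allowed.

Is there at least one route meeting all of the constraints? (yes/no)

Even ignoring the no-revisit rule, getting from 2 to 10, taking the cheapest ordering 2 → 7 → 19 → 10 needs at least 1 + 4 + 3 = 8 moves (Manhattan distance per leg), which exceeds the 6-move limit.

no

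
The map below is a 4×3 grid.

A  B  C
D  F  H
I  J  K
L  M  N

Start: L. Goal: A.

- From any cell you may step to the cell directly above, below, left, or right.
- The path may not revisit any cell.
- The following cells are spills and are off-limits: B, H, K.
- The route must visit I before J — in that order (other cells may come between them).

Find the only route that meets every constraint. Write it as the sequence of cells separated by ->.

The waypoints must appear in the order I, J, with no cell reused.
Route from L: up to I, right to J, up to F, left to D, up to A — 5 moves in all.
Check: order respected (I at step 1, J at step 2).

L -> I -> J -> F -> D -> A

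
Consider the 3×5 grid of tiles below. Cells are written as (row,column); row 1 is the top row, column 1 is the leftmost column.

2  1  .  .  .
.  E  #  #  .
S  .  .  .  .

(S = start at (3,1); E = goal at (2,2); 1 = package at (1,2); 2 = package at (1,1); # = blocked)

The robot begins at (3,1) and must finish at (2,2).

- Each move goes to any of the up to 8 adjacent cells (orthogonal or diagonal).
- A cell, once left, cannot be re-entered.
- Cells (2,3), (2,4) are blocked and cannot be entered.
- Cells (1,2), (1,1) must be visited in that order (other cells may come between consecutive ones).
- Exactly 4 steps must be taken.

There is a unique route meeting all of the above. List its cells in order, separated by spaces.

The waypoints must appear in the order (1,2), (1,1), with no cell reused.
Route from (3,1): up to (2,1), up-right to (1,2), left to (1,1), down-right to (2,2) — 4 moves in all.
Check: order respected (1 at step 2, 2 at step 3); 4 moves as required.

(3,1) (2,1) (1,2) (1,1) (2,2)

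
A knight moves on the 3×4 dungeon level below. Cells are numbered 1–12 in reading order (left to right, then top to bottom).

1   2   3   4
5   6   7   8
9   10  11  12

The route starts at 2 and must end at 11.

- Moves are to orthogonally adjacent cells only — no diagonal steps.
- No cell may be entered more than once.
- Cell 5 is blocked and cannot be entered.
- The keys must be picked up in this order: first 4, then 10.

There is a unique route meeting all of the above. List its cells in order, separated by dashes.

The waypoints must appear in the order 4, 10, with no cell reused.
Route from 2: right 2 to 4, down 1 to 8, left 2 to 6, down 1 to 10, right 1 to 11 — 7 moves in all.
Check: order respected (4 at step 2, 10 at step 6).

2 - 3 - 4 - 8 - 7 - 6 - 10 - 11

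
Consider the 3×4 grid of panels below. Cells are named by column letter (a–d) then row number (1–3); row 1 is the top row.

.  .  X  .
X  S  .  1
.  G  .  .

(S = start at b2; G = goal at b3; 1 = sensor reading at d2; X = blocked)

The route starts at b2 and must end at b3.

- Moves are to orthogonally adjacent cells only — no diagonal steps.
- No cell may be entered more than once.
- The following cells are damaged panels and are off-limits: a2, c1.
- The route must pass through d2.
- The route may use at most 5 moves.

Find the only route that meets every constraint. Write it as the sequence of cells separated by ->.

b2 -> c2 -> d2 -> d3 -> c3 -> b3

Any route must reach d2 and still end at b3 within 5 moves, so the order of the required stops is forced.
Route from b2: right 2 to d2, down 1 to d3, left 2 to b3 — 5 moves in all.
Check: all required cells visited; 5 ≤ 5 moves.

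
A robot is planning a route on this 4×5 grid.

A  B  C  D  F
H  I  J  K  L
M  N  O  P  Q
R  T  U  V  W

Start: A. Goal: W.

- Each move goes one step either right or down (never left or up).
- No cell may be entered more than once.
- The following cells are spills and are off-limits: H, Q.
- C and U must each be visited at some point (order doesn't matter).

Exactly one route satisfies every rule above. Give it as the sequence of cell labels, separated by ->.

Moves only go right or down, so the column and row indices never decrease.
Route from A: 2× right (reaching C), 3× down (reaching U), 2× right (reaching W) — 7 moves in all.
Check: all required cells visited.

A -> B -> C -> J -> O -> U -> V -> W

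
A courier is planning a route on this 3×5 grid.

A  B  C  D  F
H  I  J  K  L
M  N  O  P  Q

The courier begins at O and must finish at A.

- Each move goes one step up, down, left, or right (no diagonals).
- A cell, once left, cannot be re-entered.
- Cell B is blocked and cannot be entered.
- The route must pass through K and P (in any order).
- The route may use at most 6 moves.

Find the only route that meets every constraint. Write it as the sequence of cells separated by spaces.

O P K J I H A

The 6-move cap with required stops at K, P leaves no slack for detours.
Route from O: right 1 to P, up 1 to K, left 3 to H, up 1 to A — 6 moves in all.
Check: all required cells visited; 6 ≤ 6 moves.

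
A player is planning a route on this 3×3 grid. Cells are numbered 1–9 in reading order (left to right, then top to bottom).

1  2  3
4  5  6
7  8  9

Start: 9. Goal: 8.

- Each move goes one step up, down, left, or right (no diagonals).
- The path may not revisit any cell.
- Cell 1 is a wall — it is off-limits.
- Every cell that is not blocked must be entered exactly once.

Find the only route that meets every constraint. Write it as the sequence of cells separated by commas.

Need to visit all 8 open cells exactly once, starting at 9 and ending at 8.
Route from 9: up 2 to 3, left 1 to 2, down 1 to 5, left 1 to 4, down 1 to 7, right 1 to 8 — 7 moves in all.
Check: all 8 open cells covered.

9, 6, 3, 2, 5, 4, 7, 8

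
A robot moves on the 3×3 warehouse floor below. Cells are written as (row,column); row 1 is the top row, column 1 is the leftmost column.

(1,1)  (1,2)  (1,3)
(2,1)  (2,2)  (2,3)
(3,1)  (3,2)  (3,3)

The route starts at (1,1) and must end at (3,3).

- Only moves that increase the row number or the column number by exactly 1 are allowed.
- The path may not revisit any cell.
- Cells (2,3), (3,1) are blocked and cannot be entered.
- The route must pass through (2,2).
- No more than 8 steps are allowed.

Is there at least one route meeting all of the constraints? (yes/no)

One route that works: (1,1) → (2,1) → (2,2) → (3,2) → (3,3).

yes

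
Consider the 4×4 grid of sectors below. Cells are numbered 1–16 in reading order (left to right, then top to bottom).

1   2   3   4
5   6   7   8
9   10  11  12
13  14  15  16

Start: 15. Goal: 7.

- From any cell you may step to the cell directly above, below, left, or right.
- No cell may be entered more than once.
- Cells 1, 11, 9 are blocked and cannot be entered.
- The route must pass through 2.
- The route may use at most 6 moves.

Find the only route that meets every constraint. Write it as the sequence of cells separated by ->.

The budget equals the shortest possible length, so every move has to be on a shortest route through the required cells.
Route from 15: left to 14, 3× up (reaching 2), right to 3, down to 7 — 6 moves in all.
Check: all required cells visited; 6 ≤ 6 moves.

15 -> 14 -> 10 -> 6 -> 2 -> 3 -> 7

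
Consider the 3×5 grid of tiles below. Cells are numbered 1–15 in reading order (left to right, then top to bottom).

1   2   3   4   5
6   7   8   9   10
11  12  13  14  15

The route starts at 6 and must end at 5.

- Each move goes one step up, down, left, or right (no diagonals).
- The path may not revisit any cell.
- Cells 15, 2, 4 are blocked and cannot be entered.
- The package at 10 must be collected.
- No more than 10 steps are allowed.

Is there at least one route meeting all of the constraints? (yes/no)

One route that works: 6 → 7 → 8 → 9 → 10 → 5.

yes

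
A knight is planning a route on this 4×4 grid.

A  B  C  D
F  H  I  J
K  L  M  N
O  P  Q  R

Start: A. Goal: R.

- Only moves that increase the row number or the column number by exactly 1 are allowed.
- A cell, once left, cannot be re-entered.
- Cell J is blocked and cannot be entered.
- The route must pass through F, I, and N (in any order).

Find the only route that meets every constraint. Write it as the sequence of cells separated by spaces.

A F H I M N R

Moves only go right or down, so the column and row indices never decrease.
Route from A: down 1 to F, right 2 to I, down 1 to M, right 1 to N, down 1 to R — 6 moves in all.
Check: all required cells visited.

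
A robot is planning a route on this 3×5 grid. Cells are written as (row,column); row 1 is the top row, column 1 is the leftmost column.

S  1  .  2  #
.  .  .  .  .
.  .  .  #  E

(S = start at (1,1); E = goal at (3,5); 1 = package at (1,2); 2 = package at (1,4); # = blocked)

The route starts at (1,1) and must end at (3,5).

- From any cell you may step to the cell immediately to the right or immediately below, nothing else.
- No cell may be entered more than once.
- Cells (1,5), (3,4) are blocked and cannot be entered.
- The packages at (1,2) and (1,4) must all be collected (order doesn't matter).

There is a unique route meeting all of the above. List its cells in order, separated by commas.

Moves only go right or down, so the column and row indices never decrease.
Route from (1,1): right 3 to (1,4), down 1 to (2,4), right 1 to (2,5), down 1 to (3,5) — 6 moves in all.
Check: all required cells visited.

(1,1), (1,2), (1,3), (1,4), (2,4), (2,5), (3,5)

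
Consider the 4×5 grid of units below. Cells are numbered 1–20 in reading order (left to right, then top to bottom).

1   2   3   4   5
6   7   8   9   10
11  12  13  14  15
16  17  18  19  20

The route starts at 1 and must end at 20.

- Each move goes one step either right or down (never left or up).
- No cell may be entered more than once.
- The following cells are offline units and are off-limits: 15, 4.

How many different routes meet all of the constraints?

19

A right/down-only route from 1 to 20 makes exactly 3 down-moves and 4 right-moves in some order.
With no other constraints that would be C(7,3) = 35 routes.
Subtract routes through each blocked cell (inclusion–exclusion for overlaps): − through 4: 4 − through 15: 15 + through 4&15: 3 → 19.
That gives 19 routes.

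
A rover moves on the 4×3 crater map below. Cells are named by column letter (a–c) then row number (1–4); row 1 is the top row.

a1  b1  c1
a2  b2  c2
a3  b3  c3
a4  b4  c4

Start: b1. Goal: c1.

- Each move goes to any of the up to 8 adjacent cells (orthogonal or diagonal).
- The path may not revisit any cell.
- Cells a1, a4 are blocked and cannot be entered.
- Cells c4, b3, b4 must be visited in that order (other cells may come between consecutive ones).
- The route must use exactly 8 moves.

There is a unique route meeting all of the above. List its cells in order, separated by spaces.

b1 c2 c3 c4 b3 b4 a3 b2 c1

The waypoints must appear in the order c4, b3, b4, with no cell reused.
Route from b1: down-right to c2, 2× down (reaching c4), up-left to b3, down to b4, up-left to a3, 2× up-right (reaching c1) — 8 moves in all.
Check: order respected (c4 at step 3, b3 at step 4, b4 at step 5); 8 moves as required.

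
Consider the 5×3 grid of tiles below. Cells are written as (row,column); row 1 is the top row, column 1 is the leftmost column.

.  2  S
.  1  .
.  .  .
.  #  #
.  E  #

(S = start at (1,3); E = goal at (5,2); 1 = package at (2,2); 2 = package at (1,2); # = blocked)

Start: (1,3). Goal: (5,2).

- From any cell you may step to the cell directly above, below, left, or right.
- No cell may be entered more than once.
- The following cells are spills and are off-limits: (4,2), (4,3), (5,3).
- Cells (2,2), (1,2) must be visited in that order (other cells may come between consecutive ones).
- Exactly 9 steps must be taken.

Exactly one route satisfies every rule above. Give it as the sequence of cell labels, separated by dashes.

(1,3) - (2,3) - (2,2) - (1,2) - (1,1) - (2,1) - (3,1) - (4,1) - (5,1) - (5,2)

The waypoints must appear in the order (2,2), (1,2), with no cell reused.
Route from (1,3): down to (2,3), left to (2,2), up to (1,2), left to (1,1), 4× down (reaching (5,1)), right to (5,2) — 9 moves in all.
Check: order respected (1 at step 2, 2 at step 3); 9 moves as required.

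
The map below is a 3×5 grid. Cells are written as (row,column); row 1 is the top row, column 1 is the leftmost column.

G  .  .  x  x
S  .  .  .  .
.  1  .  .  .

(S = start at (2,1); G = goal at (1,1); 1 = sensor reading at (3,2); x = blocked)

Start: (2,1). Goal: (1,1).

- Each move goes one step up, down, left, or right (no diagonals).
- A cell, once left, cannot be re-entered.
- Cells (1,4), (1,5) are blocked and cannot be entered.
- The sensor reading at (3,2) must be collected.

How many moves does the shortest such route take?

5

Any route passes through (3,2) somewhere between (2,1) and (1,1). Summing Manhattan distances along the two legs ((2,1) → (3,2) → (1,1)) gives a lower bound of 2 + 3 = 5 moves.
A route of 5 moves achieves this: (2,1) → (3,1) → (3,2) → (2,2) → (1,2) → (1,1).
Since 5 matches the lower bound, it is optimal.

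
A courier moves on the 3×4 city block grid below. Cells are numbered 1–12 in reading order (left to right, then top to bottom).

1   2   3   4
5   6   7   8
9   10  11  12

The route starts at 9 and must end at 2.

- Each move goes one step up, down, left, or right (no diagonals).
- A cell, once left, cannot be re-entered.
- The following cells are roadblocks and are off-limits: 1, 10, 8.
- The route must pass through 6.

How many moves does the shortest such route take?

3

Any route passes through 6 somewhere between 9 and 2. Summing Manhattan distances along the two legs (9 → 6 → 2) gives a lower bound of 2 + 1 = 3 moves.
A route of 3 moves achieves this: 9 → 5 → 6 → 2.
Since 3 matches the lower bound, it is optimal.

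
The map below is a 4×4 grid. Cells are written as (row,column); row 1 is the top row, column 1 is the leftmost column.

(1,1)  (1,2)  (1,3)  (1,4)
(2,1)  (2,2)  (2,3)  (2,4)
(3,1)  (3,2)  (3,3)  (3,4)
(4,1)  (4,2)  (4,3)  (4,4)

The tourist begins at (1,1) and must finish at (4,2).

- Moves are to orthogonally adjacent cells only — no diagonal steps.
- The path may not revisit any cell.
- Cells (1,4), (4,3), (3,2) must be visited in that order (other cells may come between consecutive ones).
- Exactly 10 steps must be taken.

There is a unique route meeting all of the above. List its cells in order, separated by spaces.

The waypoints must appear in the order (1,4), (4,3), (3,2), with no cell reused.
Route from (1,1): 3× right (reaching (1,4)), 3× down (reaching (4,4)), left to (4,3), up to (3,3), left to (3,2), down to (4,2) — 10 moves in all.
Check: order respected ((1,4) at step 3, (4,3) at step 7, (3,2) at step 9); 10 moves as required.

(1,1) (1,2) (1,3) (1,4) (2,4) (3,4) (4,4) (4,3) (3,3) (3,2) (4,2)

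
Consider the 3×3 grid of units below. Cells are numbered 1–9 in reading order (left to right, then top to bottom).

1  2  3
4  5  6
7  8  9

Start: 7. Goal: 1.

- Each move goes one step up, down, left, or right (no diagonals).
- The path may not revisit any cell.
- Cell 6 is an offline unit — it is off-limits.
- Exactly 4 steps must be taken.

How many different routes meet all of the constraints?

Need simple routes of exactly 4 moves from 7 to 1 (Manhattan distance 2, so 1 moves are spent on a detour and 1 undoing it).
Enumerating: 7 4 5 2 1 | 7 8 5 2 1 | 7 8 5 4 1.
That gives 3 routes.

3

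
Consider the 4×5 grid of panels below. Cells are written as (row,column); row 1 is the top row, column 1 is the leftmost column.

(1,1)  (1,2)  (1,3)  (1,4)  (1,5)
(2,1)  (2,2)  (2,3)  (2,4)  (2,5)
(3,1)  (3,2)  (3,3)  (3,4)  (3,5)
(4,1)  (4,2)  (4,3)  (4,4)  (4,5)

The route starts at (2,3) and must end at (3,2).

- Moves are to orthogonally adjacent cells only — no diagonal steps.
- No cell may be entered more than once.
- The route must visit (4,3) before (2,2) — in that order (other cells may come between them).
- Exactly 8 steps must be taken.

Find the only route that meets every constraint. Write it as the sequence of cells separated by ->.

The waypoints must appear in the order (4,3), (2,2), with no cell reused.
Route from (2,3): down 2 to (4,3), left 2 to (4,1), up 2 to (2,1), right 1 to (2,2), down 1 to (3,2) — 8 moves in all.
Check: order respected ((4,3) at step 2, (2,2) at step 7); 8 moves as required.

(2,3) -> (3,3) -> (4,3) -> (4,2) -> (4,1) -> (3,1) -> (2,1) -> (2,2) -> (3,2)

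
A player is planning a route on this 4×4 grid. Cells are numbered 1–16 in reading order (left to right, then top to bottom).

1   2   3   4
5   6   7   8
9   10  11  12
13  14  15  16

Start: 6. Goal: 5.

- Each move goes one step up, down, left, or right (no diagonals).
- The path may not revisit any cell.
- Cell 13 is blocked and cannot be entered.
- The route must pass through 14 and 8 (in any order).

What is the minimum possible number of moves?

Any route passes through 14 and 8 in some order between 6 and 5. Summing Manhattan distances along each leg and taking the cheapest ordering (6 → 8 → 14 → 5) gives a lower bound of 2 + 4 + 3 = 9 moves.
A route of 9 moves achieves this: 6 → 7 → 8 → 12 → 16 → 15 → 14 → 10 → 9 → 5.
Since 9 matches the lower bound, it is optimal.

9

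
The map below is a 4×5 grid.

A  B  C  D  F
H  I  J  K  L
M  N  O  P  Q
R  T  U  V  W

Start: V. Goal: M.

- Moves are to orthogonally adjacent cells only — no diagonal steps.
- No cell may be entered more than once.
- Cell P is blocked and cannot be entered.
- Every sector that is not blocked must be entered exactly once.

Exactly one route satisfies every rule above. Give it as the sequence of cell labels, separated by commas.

Need to visit all 19 open cells exactly once, starting at V and ending at M.
Cell A has only two open neighbours (H and B), so the path must pass straight through it: one of those is the cell it's entered from and the other is where it exits.
Route from V: right to W, 3× up (reaching F), left to D, down to K, left to J, up to C, 2× left (reaching A), down to H, right to I, down to N, right to O, down to U, 2× left (reaching R), up to M — 18 moves in all.
Check: all 19 open cells covered.

V, W, Q, L, F, D, K, J, C, B, A, H, I, N, O, U, T, R, M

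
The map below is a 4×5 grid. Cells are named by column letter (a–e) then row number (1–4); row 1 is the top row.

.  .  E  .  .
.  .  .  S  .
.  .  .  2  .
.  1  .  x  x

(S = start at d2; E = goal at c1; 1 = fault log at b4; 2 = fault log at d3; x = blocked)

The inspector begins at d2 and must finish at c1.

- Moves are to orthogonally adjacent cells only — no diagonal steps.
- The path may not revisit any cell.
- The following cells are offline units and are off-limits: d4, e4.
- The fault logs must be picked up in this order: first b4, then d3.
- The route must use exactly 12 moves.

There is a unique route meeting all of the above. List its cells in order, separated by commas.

d2, c2, b2, b3, b4, c4, c3, d3, e3, e2, e1, d1, c1

The waypoints must appear in the order b4, d3, with no cell reused.
Route from d2: 2× left (reaching b2), 2× down (reaching b4), right to c4, up to c3, 2× right (reaching e3), 2× up (reaching e1), 2× left (reaching c1) — 12 moves in all.
Check: order respected (1 at step 4, 2 at step 7); 12 moves as required.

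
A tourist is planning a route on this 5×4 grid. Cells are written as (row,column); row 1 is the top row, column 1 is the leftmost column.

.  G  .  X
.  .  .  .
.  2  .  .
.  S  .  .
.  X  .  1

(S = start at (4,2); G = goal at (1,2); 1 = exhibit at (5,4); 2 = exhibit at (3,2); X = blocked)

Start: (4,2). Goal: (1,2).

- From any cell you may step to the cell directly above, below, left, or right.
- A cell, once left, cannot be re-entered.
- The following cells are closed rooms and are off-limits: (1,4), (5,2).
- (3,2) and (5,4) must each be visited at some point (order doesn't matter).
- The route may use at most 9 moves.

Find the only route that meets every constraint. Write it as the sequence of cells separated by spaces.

The budget equals the shortest possible length, so every move has to be on a shortest route through the required cells.
Route from (4,2): right 1 to (4,3), down 1 to (5,3), right 1 to (5,4), up 2 to (3,4), left 2 to (3,2), up 2 to (1,2) — 9 moves in all.
Check: all required cells visited; 9 ≤ 9 moves.

(4,2) (4,3) (5,3) (5,4) (4,4) (3,4) (3,3) (3,2) (2,2) (1,2)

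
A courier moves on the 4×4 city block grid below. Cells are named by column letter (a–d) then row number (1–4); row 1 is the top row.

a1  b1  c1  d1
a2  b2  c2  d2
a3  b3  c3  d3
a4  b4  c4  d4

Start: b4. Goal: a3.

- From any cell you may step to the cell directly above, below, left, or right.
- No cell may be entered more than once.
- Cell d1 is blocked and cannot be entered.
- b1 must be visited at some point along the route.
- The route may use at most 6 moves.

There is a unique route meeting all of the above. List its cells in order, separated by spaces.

b4 b3 b2 b1 a1 a2 a3

The 6-move cap with required stops at b1 leaves no slack for detours.
Route from b4: up 3 to b1, left 1 to a1, down 2 to a3 — 6 moves in all.
Check: all required cells visited; 6 ≤ 6 moves.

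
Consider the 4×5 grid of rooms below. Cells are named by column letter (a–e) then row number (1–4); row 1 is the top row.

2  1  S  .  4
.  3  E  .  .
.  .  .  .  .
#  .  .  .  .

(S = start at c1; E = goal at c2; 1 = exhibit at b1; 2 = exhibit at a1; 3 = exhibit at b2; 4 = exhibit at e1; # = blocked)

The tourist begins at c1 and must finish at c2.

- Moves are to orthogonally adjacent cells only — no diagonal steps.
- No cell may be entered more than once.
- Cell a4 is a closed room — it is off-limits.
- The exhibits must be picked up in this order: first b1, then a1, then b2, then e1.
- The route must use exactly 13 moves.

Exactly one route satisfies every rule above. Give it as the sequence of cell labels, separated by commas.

c1, b1, a1, a2, b2, b3, c3, d3, e3, e2, e1, d1, d2, c2

The waypoints must appear in the order b1, a1, b2, e1, with no cell reused.
Route from c1: 2× left (reaching a1), down to a2, right to b2, down to b3, 3× right (reaching e3), 2× up (reaching e1), left to d1, down to d2, left to c2 — 13 moves in all.
Check: order respected (1 at step 1, 2 at step 2, 3 at step 4, 4 at step 10); 13 moves as required.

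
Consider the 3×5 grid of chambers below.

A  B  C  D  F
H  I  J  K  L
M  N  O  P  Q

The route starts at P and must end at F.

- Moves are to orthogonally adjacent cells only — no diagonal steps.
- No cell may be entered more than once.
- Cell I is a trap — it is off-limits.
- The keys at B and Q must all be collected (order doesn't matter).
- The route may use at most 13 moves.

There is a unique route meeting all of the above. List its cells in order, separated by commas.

Any route must reach B and Q and still end at F within 13 moves, so the order of the required stops is forced.
Route from P: right to Q, up to L, 2× left (reaching J), down to O, 2× left (reaching M), 2× up (reaching A), 4× right (reaching F) — 13 moves in all.
Check: all required cells visited; 13 ≤ 13 moves.

P, Q, L, K, J, O, N, M, H, A, B, C, D, F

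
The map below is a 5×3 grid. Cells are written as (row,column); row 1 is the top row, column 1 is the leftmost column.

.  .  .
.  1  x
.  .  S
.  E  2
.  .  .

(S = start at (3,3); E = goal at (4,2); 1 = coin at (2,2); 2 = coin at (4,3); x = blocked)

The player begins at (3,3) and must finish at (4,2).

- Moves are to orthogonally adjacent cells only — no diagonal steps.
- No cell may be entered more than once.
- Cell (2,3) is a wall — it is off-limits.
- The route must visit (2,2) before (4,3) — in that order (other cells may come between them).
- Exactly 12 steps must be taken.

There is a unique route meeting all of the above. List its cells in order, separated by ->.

The waypoints must appear in the order (2,2), (4,3), with no cell reused.
Route from (3,3): left 1 to (3,2), up 2 to (1,2), left 1 to (1,1), down 4 to (5,1), right 2 to (5,3), up 1 to (4,3), left 1 to (4,2) — 12 moves in all.
Check: order respected (1 at step 2, 2 at step 11); 12 moves as required.

(3,3) -> (3,2) -> (2,2) -> (1,2) -> (1,1) -> (2,1) -> (3,1) -> (4,1) -> (5,1) -> (5,2) -> (5,3) -> (4,3) -> (4,2)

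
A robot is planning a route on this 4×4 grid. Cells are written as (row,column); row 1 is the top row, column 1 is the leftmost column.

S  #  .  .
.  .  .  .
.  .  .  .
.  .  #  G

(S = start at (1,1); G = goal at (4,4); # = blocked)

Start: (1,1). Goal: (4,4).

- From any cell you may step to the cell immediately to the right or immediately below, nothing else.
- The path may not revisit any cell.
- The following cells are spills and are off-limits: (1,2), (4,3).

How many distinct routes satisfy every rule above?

4

A right/down-only route from (1,1) to (4,4) makes exactly 3 down-moves and 3 right-moves in some order.
With no other constraints that would be C(6,3) = 20 routes.
Subtract routes through each blocked cell (inclusion–exclusion for overlaps): − through (1,2): 10 − through (4,3): 10 + through (1,2)&(4,3): 4 → 4.
That gives 4 routes.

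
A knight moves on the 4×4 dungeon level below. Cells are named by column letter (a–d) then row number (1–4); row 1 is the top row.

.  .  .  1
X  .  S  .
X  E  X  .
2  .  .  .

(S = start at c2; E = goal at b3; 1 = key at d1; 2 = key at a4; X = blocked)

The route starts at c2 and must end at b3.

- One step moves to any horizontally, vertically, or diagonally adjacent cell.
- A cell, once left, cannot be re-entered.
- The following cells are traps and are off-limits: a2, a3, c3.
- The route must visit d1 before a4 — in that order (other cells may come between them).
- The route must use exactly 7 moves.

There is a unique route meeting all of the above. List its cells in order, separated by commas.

The waypoints must appear in the order d1, a4, with no cell reused.
Route from c2: up-right to d1, 2× down (reaching d3), down-left to c4, 2× left (reaching a4), up-right to b3 — 7 moves in all.
Check: order respected (1 at step 1, 2 at step 6); 7 moves as required.

c2, d1, d2, d3, c4, b4, a4, b3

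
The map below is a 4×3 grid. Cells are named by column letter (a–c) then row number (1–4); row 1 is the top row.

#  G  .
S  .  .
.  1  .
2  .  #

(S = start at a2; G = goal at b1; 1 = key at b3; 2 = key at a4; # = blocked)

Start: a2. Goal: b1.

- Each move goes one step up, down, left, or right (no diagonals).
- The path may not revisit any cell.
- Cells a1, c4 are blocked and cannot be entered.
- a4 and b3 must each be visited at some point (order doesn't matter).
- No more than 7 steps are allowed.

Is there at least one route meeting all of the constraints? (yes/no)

yes

One route that works: a2 → a3 → a4 → b4 → b3 → b2 → b1.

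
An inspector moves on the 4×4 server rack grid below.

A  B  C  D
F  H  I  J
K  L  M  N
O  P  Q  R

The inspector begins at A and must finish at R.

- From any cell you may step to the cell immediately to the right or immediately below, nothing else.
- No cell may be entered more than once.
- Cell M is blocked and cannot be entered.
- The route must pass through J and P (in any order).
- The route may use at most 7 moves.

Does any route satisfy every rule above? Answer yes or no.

no

P is below but to the left of J: going J → P would need a leftward move and P → J an upward move, so no right/down-only route can visit both required cells.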